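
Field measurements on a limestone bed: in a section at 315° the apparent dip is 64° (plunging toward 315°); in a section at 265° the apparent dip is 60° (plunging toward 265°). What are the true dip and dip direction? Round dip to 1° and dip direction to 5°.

true dip 65°, dip direction 300°

The two traces are lines in the plane: v₁ = (sin 315°·cos 64°, cos 315°·cos 64°, −sin 64°), v₂ = (sin 265°·cos 60°, cos 265°·cos 60°, −sin 60°).
n = v₁ × v₂ = (-0.308, 0.179, 0.168) (taken with n_z > 0).
True dip = arccos(n_z / |n|) = arccos(0.4266) = 64.8°.
The horizontal component of n points toward azimuth atan2(n_x, n_y) = 300°, the dip direction.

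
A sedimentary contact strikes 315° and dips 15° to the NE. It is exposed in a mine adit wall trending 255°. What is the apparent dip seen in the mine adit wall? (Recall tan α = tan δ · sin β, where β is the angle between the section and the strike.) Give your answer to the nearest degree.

13°

The section lies 60° from the strike.
tan(apparent dip) = tan 15° · sin 60° = 0.2321
apparent dip = arctan 0.2321 = 13.06°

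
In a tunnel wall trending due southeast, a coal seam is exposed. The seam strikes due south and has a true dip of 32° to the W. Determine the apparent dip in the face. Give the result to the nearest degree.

The strike is due south and the section trends due southeast; the acute angle between them is β = 45°.
tan(apparent dip) = tan 32° · sin 45° = 0.4418
α = arctan(0.4418) = 23.84°

24°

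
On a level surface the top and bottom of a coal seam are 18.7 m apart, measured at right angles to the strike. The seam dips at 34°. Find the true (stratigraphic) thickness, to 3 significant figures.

True thickness t = w · sin(dip) = 18.7 × sin 34°
t = 18.7 × 0.5592 = 10.457 m

10.5 m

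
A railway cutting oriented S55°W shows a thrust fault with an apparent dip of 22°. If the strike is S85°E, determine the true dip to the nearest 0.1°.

32.2°

β = acute angle between strike S85°E and section S55°W = 40°.
tan δ = tan α / sin β = tan 22° / sin 40° = 0.4040 / 0.6428 = 0.6286
true dip = arctan 0.6286 = 32.15°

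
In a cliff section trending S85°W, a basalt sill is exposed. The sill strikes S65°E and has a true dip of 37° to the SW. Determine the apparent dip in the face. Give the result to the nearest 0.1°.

The section lies 30° from the strike.
tan α = tan 37° × sin 30° = 0.7536 × 0.5000 = 0.3768
α = arctan(0.3768) = 20.65°

20.6°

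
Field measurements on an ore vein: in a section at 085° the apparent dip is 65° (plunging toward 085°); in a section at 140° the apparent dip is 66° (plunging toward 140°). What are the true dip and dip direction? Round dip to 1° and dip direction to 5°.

Represent each trace as a vector plunging at its apparent dip toward its trend (east-north-up frame): v₁ = (0.421, 0.037, -0.906), v₂ = (0.261, -0.312, -0.914).
Cross product v₁ × v₂ gives the pole to the plane: n ∝ (0.316, -0.148, 0.141).
Dip δ = arctan(|n_h|/n_z) = arctan(0.349/0.141) = 68.0°.
The horizontal component of n points toward azimuth atan2(n_x, n_y) = 115°, the dip direction.

true dip 68°, dip direction 115°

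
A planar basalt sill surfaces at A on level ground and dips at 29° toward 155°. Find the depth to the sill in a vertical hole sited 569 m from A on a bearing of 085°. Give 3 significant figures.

108 m

The hole lies 70° from the dip direction, so the down-dip offset is 569 × cos 70° = 194.61 m.
Depth = down-dip offset × tan(dip) = 194.61 × tan 29° = 194.61 × 0.5543
Depth = 107.87 m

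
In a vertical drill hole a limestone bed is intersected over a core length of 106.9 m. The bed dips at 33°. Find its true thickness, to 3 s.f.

89.7 m

True thickness t = h · cos(dip) = 106.9 × cos 33°
t = 106.9 × 0.8387 = 89.654 m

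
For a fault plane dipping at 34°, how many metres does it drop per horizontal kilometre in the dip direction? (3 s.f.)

675 m

drop per km = 1000 × tan 34° = 1000 × 0.6745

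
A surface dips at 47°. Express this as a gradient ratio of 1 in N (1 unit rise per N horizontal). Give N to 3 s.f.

1 : N means tan θ = 1/N, so N = 1/tan 47° = 1/1.0724

1 in 0.933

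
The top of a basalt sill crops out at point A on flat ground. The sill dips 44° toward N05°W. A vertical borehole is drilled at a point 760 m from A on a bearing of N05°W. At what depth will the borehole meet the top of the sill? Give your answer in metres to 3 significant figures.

The hole is directly down-dip from the outcrop, so the down-dip offset is 760 m.
Depth = down-dip offset × tan(dip) = 760.00 × tan 44° = 760.00 × 0.9657
Depth = 733.92 m

734 m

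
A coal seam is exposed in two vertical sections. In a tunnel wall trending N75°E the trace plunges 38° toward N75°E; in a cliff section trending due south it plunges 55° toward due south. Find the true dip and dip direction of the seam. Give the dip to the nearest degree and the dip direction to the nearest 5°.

true dip 62°, dip direction 140°

Each apparent-dip line lies in the plane. As unit vectors (x east, y north, z up), v₁ plunges 38°→N75°E and v₂ plunges 55°→due south.
n = v₁ × v₂ = (0.520, -0.624, 0.437) (taken with n_z > 0).
True dip = arccos(n_z / |n|) = arccos(0.4735) = 61.7°.
Dip direction = atan2(0.520, -0.624) = 140° (azimuth of n's horizontal projection).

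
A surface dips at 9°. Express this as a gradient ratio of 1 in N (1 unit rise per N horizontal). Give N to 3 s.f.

1 : N means tan θ = 1/N, so N = 1/tan 9° = 1/0.1584

1 in 6.31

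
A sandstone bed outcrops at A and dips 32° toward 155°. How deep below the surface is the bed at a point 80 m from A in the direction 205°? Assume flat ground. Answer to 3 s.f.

The hole lies 50° from the dip direction, so the down-dip offset is 80 × cos 50° = 51.42 m.
Depth = down-dip offset × tan(dip) = 51.42 × tan 32° = 51.42 × 0.6249
Depth = 32.13 m

32.1 m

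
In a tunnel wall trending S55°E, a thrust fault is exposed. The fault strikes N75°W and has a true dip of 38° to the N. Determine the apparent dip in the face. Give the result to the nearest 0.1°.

Angle between strike (N75°W) and section (S55°E): β = 20°.
tan α = tan 38° × sin 20° = 0.7813 × 0.3420 = 0.2672
α = arctan(0.2672) = 14.96°

15.0°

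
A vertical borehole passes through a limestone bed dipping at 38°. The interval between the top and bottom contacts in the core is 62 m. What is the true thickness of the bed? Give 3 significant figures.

True thickness t = h · cos(dip) = 62 × cos 38°
t = 62 × 0.7880 = 48.857 m

48.9 m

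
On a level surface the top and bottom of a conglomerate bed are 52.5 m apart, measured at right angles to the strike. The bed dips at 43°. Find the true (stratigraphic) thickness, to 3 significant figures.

True thickness t = w · sin(dip) = 52.5 × sin 43°
t = 52.5 × 0.6820 = 35.805 m

35.8 m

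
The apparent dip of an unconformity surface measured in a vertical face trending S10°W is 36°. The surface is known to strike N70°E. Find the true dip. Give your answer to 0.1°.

40.0°

The section is 60° from the strike.
tan δ = tan α / sin β = tan 36° / sin 60° = 0.7265 / 0.8660 = 0.8389
δ = arctan(0.8389) = 39.99°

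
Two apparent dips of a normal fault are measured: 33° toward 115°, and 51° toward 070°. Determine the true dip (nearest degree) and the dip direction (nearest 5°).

true dip 52°, dip direction 055°

The two traces are lines in the plane: v₁ = (sin 115°·cos 33°, cos 115°·cos 33°, −sin 33°), v₂ = (sin 70°·cos 51°, cos 70°·cos 51°, −sin 51°).
The plane normal is n = v₁ × v₂ ∝ (0.393, 0.269, 0.373).
tan δ = √(n_x²+n_y²)/n_z = 0.476/0.373, so δ = 51.9°.
Dip direction = atan2(0.393, 0.269) = 56° (azimuth of n's horizontal projection).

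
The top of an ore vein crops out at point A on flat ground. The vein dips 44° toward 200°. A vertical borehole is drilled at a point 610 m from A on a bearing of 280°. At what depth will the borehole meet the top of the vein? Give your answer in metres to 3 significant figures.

The hole lies 80° from the dip direction, so the down-dip offset is 610 × cos 80° = 105.93 m.
Depth = down-dip offset × tan(dip) = 105.93 × tan 44° = 105.93 × 0.9657
Depth = 102.29 m

102 m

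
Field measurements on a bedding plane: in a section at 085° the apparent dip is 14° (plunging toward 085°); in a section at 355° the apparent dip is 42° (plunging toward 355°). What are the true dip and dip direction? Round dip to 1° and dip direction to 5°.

true dip 43°, dip direction 010°

The two traces are lines in the plane: v₁ = (sin 85°·cos 14°, cos 85°·cos 14°, −sin 14°), v₂ = (sin 355°·cos 42°, cos 355°·cos 42°, −sin 42°).
n = v₁ × v₂ = (0.123, 0.662, 0.721) (taken with n_z > 0).
Dip δ = arctan(|n_h|/n_z) = arctan(0.674/0.721) = 43.1°.
Dip direction = atan2(0.123, 0.662) = 10° (azimuth of n's horizontal projection).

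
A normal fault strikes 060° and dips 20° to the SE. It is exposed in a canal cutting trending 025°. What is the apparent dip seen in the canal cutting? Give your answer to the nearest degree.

12°

Angle between strike (060°) and section (025°): β = 35°.
tan(apparent dip) = tan 20° · sin 35° = 0.2088
α = arctan(0.2088) = 11.79°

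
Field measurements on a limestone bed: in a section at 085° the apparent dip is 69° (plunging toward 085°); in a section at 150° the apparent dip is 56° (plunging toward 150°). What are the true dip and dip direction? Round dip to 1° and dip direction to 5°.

Each apparent-dip line lies in the plane. As unit vectors (x east, y north, z up), v₁ plunges 69°→085° and v₂ plunges 56°→150°.
Cross product v₁ × v₂ gives the pole to the plane: n ∝ (0.478, -0.035, 0.182).
Dip δ = arctan(|n_h|/n_z) = arctan(0.479/0.182) = 69.2°.
Dip direction = atan2(0.478, -0.035) = 94° (azimuth of n's horizontal projection).

true dip 69°, dip direction 095°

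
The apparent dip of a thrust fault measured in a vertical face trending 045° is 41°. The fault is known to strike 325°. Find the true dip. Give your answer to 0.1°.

The section is 80° from the strike.
tan(true dip) = tan 41° / sin 80° = 0.8827
δ = arctan(0.8827) = 41.43°

41.4°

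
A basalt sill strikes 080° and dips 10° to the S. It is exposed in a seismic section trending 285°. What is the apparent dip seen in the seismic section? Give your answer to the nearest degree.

4°

The strike is 080° and the section trends 285°; the acute angle between them is β = 25°.
tan(apparent dip) = tan 10° · sin 25° = 0.0745
apparent dip = arctan 0.0745 = 4.26°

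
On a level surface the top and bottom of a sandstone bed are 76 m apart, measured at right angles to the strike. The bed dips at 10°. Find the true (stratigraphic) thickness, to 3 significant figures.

13.2 m

True thickness t = w · sin(dip) = 76 × sin 10°
t = 76 × 0.1736 = 13.197 m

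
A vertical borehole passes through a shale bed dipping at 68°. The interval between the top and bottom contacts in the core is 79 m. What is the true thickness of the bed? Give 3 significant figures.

29.6 m

True thickness t = h · cos(dip) = 79 × cos 68°
t = 79 × 0.3746 = 29.594 m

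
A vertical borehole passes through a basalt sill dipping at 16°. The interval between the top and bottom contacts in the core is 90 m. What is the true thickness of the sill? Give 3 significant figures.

True thickness t = h · cos(dip) = 90 × cos 16°
t = 90 × 0.9613 = 86.514 m

86.5 m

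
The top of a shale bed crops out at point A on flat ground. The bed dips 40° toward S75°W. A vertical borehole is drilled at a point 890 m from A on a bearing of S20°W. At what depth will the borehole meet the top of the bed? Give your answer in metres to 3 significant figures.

428 m

The hole lies 55° from the dip direction, so the down-dip offset is 890 × cos 55° = 510.48 m.
Depth = down-dip offset × tan(dip) = 510.48 × tan 40° = 510.48 × 0.8391
Depth = 428.35 m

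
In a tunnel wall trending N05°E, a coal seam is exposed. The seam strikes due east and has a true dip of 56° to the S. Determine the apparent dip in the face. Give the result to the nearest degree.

The section lies 85° from the strike.
tan(apparent dip) = tan 56° · sin 85° = 1.4769
α = arctan(1.4769) = 55.90°

56°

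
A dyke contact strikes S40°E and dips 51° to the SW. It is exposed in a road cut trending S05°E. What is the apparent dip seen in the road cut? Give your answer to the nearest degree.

The strike is S40°E and the section trends S05°E; the acute angle between them is β = 35°.
tan α = tan 51° × sin 35° = 1.2349 × 0.5736 = 0.7083
α = arctan(0.7083) = 35.31°

35°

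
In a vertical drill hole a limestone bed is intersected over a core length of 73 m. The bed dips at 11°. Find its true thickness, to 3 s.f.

True thickness t = h · cos(dip) = 73 × cos 11°
t = 73 × 0.9816 = 71.659 m

71.7 m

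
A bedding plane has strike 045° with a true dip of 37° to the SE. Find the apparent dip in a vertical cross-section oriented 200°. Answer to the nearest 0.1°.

The strike is 045° and the section trends 200°; the acute angle between them is β = 25°.
tan(apparent dip) = tan 37° · sin 25° = 0.3185
α = arctan(0.3185) = 17.66°

17.7°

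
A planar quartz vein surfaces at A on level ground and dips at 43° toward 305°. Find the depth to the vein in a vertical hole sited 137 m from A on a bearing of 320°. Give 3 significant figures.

123 m

The hole lies 15° from the dip direction, so the down-dip offset is 137 × cos 15° = 132.33 m.
Depth = down-dip offset × tan(dip) = 132.33 × tan 43° = 132.33 × 0.9325
Depth = 123.40 m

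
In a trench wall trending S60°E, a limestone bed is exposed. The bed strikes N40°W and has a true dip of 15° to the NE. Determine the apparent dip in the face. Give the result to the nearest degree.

5°

The strike is N40°W and the section trends S60°E; the acute angle between them is β = 20°.
tan(apparent dip) = tan 15° · sin 20° = 0.0916
α = arctan(0.0916) = 5.24°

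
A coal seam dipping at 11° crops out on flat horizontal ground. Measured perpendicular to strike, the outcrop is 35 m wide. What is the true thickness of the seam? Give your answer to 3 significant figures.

6.68 m

True thickness t = w · sin(dip) = 35 × sin 11°
t = 35 × 0.1908 = 6.678 m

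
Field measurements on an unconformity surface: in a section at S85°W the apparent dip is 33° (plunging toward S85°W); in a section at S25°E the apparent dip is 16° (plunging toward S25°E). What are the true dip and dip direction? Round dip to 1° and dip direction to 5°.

Represent each trace as a vector plunging at its apparent dip toward its trend (east-north-up frame): v₁ = (-0.835, -0.073, -0.545), v₂ = (0.406, -0.871, -0.276).
Cross product v₁ × v₂ gives the pole to the plane: n ∝ (-0.454, -0.452, 0.758).
tan δ = √(n_x²+n_y²)/n_z = 0.641/0.758, so δ = 40.2°.
Dip direction = atan2(-0.454, -0.452) = 225° (azimuth of n's horizontal projection).

true dip 40°, dip direction 225°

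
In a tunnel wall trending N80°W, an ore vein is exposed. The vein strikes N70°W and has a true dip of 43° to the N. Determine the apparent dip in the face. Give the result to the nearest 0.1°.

The section lies 10° from the strike.
tan α = tan 43° × sin 10° = 0.9325 × 0.1736 = 0.1619
apparent dip = arctan 0.1619 = 9.20°

9.2°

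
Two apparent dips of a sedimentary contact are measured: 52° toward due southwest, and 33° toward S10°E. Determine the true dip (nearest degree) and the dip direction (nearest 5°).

Represent each trace as a vector plunging at its apparent dip toward its trend (east-north-up frame): v₁ = (-0.435, -0.435, -0.788), v₂ = (0.146, -0.826, -0.545).
The plane normal is n = v₁ × v₂ ∝ (-0.414, -0.352, 0.423).
tan δ = √(n_x²+n_y²)/n_z = 0.543/0.423, so δ = 52.1°.
Dip direction = atan2(-0.414, -0.352) = 230° (azimuth of n's horizontal projection).

true dip 52°, dip direction 230°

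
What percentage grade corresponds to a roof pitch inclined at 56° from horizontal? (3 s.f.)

148%

grade % = 100 × tan 56° = 100 × 1.4826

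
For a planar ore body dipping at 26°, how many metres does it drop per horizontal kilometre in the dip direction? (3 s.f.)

drop per km = 1000 × tan 26° = 1000 × 0.4877

488 m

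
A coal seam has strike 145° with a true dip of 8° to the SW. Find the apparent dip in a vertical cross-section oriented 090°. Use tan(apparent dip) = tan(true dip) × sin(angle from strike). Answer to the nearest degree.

7°

Angle between strike (145°) and section (090°): β = 55°.
tan(apparent dip) = tan 8° · sin 55° = 0.1151
apparent dip = arctan 0.1151 = 6.57°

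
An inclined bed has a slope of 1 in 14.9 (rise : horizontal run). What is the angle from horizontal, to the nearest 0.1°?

3.8°

tan θ = 1/14.9 = 0.0671
θ = arctan(0.0671) = 3.84°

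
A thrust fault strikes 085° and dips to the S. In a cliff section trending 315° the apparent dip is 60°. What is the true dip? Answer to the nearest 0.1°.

The section is 50° from the strike.
tan δ = tan α / sin β = tan 60° / sin 50° = 1.7321 / 0.7660 = 2.2610
δ = arctan(2.2610) = 66.14°

66.1°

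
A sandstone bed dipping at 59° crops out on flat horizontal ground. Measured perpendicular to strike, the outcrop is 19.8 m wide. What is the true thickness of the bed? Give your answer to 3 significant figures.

17.0 m

True thickness t = w · sin(dip) = 19.8 × sin 59°
t = 19.8 × 0.8572 = 16.972 m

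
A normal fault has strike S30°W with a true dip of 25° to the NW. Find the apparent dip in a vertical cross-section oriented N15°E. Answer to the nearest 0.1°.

6.9°

The strike is S30°W and the section trends N15°E; the acute angle between them is β = 15°.
tan(apparent dip) = tan 25° · sin 15° = 0.1207
apparent dip = arctan 0.1207 = 6.88°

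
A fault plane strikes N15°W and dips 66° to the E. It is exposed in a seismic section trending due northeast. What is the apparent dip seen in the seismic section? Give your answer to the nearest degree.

The strike is N15°W and the section trends due northeast; the acute angle between them is β = 60°.
tan(apparent dip) = tan 66° · sin 60° = 1.9451
apparent dip = arctan 1.9451 = 62.79°

63°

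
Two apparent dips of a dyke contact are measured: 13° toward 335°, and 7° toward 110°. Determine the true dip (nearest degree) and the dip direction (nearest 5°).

true dip 25°, dip direction 035°

Each apparent-dip line lies in the plane. As unit vectors (x east, y north, z up), v₁ plunges 13°→335° and v₂ plunges 7°→110°.
n = v₁ × v₂ = (0.184, 0.260, 0.684) (taken with n_z > 0).
True dip = arccos(n_z / |n|) = arccos(0.9065) = 25.0°.
Dip direction = atan2(0.184, 0.260) = 35° (azimuth of n's horizontal projection).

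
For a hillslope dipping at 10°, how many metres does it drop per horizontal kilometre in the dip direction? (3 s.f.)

drop per km = 1000 × tan 10° = 1000 × 0.1763

176 m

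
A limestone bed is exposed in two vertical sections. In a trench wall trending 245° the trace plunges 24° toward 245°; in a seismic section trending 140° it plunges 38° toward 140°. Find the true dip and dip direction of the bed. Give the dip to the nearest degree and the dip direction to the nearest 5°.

true dip 46°, dip direction 180°

Each apparent-dip line lies in the plane. As unit vectors (x east, y north, z up), v₁ plunges 24°→245° and v₂ plunges 38°→140°.
Cross product v₁ × v₂ gives the pole to the plane: n ∝ (-0.008, -0.716, 0.695).
Dip δ = arctan(|n_h|/n_z) = arctan(0.716/0.695) = 45.8°.
The horizontal component of n points toward azimuth atan2(n_x, n_y) = 181°, the dip direction.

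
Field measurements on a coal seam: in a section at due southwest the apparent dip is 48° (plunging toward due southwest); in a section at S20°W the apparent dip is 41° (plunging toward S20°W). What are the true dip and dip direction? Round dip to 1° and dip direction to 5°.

true dip 49°, dip direction 240°

Each apparent-dip line lies in the plane. As unit vectors (x east, y north, z up), v₁ plunges 48°→due southwest and v₂ plunges 41°→S20°W.
Cross product v₁ × v₂ gives the pole to the plane: n ∝ (-0.217, -0.119, 0.213).
tan δ = √(n_x²+n_y²)/n_z = 0.247/0.213, so δ = 49.2°.
Dip direction = atan2(-0.217, -0.119) = 241° (azimuth of n's horizontal projection).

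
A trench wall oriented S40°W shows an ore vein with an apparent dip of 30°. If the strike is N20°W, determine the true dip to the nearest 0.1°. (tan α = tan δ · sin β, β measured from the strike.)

33.7°

The section is 60° from the strike.
tan δ = tan α / sin β = tan 30° / sin 60° = 0.5774 / 0.8660 = 0.6667
δ = arctan(0.6667) = 33.69°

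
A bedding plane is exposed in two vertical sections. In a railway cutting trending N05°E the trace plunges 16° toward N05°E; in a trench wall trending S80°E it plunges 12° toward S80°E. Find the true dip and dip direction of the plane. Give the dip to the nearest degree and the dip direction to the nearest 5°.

Represent each trace as a vector plunging at its apparent dip toward its trend (east-north-up frame): v₁ = (0.084, 0.958, -0.276), v₂ = (0.963, -0.170, -0.208).
The plane normal is n = v₁ × v₂ ∝ (0.246, 0.248, 0.937).
tan δ = √(n_x²+n_y²)/n_z = 0.349/0.937, so δ = 20.5°.
The horizontal component of n points toward azimuth atan2(n_x, n_y) = 45°, the dip direction.

true dip 20°, dip direction 045°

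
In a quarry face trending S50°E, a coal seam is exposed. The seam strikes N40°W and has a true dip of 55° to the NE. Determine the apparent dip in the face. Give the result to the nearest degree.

The strike is N40°W and the section trends S50°E; the acute angle between them is β = 10°.
tan(apparent dip) = tan 55° · sin 10° = 0.2480
α = arctan(0.2480) = 13.93°

14°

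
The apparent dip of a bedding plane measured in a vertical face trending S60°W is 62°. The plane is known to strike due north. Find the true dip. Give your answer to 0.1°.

65.3°

The section is 60° from the strike.
tan(true dip) = tan 62° / sin 60° = 2.1717
true dip = arctan 2.1717 = 65.28°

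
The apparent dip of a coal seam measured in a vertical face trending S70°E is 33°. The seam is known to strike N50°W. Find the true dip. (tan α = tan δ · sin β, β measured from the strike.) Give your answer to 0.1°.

The section is 20° from the strike.
tan(true dip) = tan 33° / sin 20° = 1.8987
δ = arctan(1.8987) = 62.23°

62.2°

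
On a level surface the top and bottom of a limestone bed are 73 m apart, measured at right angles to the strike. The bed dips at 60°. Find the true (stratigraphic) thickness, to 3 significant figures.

63.2 m

True thickness t = w · sin(dip) = 73 × sin 60°
t = 73 × 0.8660 = 63.220 m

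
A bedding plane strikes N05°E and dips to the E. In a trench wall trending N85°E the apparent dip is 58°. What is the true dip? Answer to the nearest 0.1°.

58.4°

β = acute angle between strike N05°E and section N85°E = 80°.
tan(true dip) = tan 58° / sin 80° = 1.6250
true dip = arctan 1.6250 = 58.39°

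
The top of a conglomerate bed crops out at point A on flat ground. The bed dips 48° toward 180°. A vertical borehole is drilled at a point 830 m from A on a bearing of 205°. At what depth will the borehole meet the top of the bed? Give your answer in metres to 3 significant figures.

835 m

The hole lies 25° from the dip direction, so the down-dip offset is 830 × cos 25° = 752.24 m.
Depth = down-dip offset × tan(dip) = 752.24 × tan 48° = 752.24 × 1.1106
Depth = 835.44 m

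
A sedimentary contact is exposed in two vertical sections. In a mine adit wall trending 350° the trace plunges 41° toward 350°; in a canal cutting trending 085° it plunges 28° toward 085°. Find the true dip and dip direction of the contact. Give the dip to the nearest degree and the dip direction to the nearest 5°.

true dip 47°, dip direction 025°

The two traces are lines in the plane: v₁ = (sin 350°·cos 41°, cos 350°·cos 41°, −sin 41°), v₂ = (sin 85°·cos 28°, cos 85°·cos 28°, −sin 28°).
n = v₁ × v₂ = (0.298, 0.639, 0.664) (taken with n_z > 0).
tan δ = √(n_x²+n_y²)/n_z = 0.705/0.664, so δ = 46.7°.
Dip direction = azimuth of (n_x, n_y) = atan2(0.298, 0.639) = 25°.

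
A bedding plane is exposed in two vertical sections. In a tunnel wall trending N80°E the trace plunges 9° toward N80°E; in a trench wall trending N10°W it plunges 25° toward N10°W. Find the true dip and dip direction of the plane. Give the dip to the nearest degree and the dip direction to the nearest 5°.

Represent each trace as a vector plunging at its apparent dip toward its trend (east-north-up frame): v₁ = (0.973, 0.172, -0.156), v₂ = (-0.157, 0.893, -0.423).
The plane normal is n = v₁ × v₂ ∝ (0.067, 0.436, 0.895).
Dip δ = arctan(|n_h|/n_z) = arctan(0.441/0.895) = 26.2°.
The horizontal component of n points toward azimuth atan2(n_x, n_y) = 9°, the dip direction.

true dip 26°, dip direction 010°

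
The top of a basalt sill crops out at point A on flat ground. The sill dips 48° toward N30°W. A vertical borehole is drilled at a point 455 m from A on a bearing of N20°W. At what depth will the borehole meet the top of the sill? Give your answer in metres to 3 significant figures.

The hole lies 10° from the dip direction, so the down-dip offset is 455 × cos 10° = 448.09 m.
Depth = down-dip offset × tan(dip) = 448.09 × tan 48° = 448.09 × 1.1106
Depth = 497.65 m

498 m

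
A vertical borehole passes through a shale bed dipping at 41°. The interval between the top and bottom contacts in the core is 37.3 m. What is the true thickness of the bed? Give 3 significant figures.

True thickness t = h · cos(dip) = 37.3 × cos 41°
t = 37.3 × 0.7547 = 28.151 m

28.2 m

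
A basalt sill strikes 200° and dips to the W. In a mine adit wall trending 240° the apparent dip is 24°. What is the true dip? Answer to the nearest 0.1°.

The section is 40° from the strike.
tan δ = tan α / sin β = tan 24° / sin 40° = 0.4452 / 0.6428 = 0.6927
δ = arctan(0.6927) = 34.71°

34.7°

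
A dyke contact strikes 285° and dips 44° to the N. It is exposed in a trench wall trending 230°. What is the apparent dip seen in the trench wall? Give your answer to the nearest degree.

38°

The strike is 285° and the section trends 230°; the acute angle between them is β = 55°.
tan(apparent dip) = tan 44° · sin 55° = 0.7910
α = arctan(0.7910) = 38.35°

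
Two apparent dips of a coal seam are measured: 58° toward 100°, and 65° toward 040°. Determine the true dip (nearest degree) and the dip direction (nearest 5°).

Each apparent-dip line lies in the plane. As unit vectors (x east, y north, z up), v₁ plunges 58°→100° and v₂ plunges 65°→040°.
n = v₁ × v₂ = (0.358, 0.243, 0.194) (taken with n_z > 0).
Dip δ = arctan(|n_h|/n_z) = arctan(0.432/0.194) = 65.8°.
Dip direction = atan2(0.358, 0.243) = 56° (azimuth of n's horizontal projection).

true dip 66°, dip direction 055°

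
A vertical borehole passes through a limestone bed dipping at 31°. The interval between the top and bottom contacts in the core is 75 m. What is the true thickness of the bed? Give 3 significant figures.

True thickness t = h · cos(dip) = 75 × cos 31°
t = 75 × 0.8572 = 64.288 m

64.3 m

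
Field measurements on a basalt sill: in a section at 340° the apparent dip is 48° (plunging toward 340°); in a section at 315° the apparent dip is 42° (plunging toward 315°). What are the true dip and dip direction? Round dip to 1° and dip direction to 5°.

true dip 49°, dip direction 355°

Each apparent-dip line lies in the plane. As unit vectors (x east, y north, z up), v₁ plunges 48°→340° and v₂ plunges 42°→315°.
n = v₁ × v₂ = (-0.030, 0.237, 0.210) (taken with n_z > 0).
Dip δ = arctan(|n_h|/n_z) = arctan(0.239/0.210) = 48.7°.
Dip direction = azimuth of (n_x, n_y) = atan2(-0.030, 0.237) = 353°.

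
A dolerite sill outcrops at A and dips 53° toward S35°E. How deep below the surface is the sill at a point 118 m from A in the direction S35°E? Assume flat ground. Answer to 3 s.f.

The hole is directly down-dip from the outcrop, so the down-dip offset is 118 m.
Depth = down-dip offset × tan(dip) = 118.00 × tan 53° = 118.00 × 1.3270
Depth = 156.59 m

157 m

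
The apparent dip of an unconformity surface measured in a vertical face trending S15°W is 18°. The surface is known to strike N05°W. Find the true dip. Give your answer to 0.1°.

The section is 20° from the strike.
tan(true dip) = tan 18° / sin 20° = 0.9500
true dip = arctan 0.9500 = 43.53°

43.5°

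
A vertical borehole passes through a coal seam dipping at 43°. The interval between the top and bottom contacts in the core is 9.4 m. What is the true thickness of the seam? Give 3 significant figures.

True thickness t = h · cos(dip) = 9.4 × cos 43°
t = 9.4 × 0.7314 = 6.875 m

6.87 m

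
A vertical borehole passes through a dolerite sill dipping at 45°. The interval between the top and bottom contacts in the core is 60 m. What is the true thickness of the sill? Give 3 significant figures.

42.4 m

True thickness t = h · cos(dip) = 60 × cos 45°
t = 60 × 0.7071 = 42.426 m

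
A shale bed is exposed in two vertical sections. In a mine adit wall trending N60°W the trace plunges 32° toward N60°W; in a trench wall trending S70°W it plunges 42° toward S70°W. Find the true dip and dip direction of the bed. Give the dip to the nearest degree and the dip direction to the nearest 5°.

Represent each trace as a vector plunging at its apparent dip toward its trend (east-north-up frame): v₁ = (-0.734, 0.424, -0.530), v₂ = (-0.698, -0.254, -0.669).
The plane normal is n = v₁ × v₂ ∝ (-0.418, -0.121, 0.483).
tan δ = √(n_x²+n_y²)/n_z = 0.436/0.483, so δ = 42.1°.
The horizontal component of n points toward azimuth atan2(n_x, n_y) = 254°, the dip direction.

true dip 42°, dip direction 255°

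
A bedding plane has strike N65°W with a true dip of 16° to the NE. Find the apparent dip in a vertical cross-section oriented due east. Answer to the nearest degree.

The section lies 25° from the strike.
tan(apparent dip) = tan 16° · sin 25° = 0.1212
apparent dip = arctan 0.1212 = 6.91°

7°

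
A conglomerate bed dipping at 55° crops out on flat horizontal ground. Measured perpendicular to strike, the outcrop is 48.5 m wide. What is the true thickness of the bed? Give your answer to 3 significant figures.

True thickness t = w · sin(dip) = 48.5 × sin 55°
t = 48.5 × 0.8192 = 39.729 m

39.7 m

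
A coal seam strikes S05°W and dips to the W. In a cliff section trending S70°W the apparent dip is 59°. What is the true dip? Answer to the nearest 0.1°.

61.4°

The section is 65° from the strike.
tan(true dip) = tan 59° / sin 65° = 1.8363
true dip = arctan 1.8363 = 61.43°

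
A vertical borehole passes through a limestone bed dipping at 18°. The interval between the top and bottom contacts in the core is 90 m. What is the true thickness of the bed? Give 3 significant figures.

85.6 m

True thickness t = h · cos(dip) = 90 × cos 18°
t = 90 × 0.9511 = 85.595 m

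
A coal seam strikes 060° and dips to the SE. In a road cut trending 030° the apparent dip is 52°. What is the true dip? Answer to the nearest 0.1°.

β = acute angle between strike 060° and section 030° = 30°.
tan δ = tan α / sin β = tan 52° / sin 30° = 1.2799 / 0.5000 = 2.5599
true dip = arctan 2.5599 = 68.66°

68.7°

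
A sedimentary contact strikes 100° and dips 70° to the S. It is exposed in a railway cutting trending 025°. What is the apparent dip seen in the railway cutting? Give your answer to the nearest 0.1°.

The section lies 75° from the strike.
tan α = tan 70° × sin 75° = 2.7475 × 0.9659 = 2.6539
α = arctan(2.6539) = 69.35°

69.4°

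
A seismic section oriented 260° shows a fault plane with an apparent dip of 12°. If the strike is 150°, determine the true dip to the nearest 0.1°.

β = acute angle between strike 150° and section 260° = 70°.
tan δ = tan α / sin β = tan 12° / sin 70° = 0.2126 / 0.9397 = 0.2262
true dip = arctan 0.2262 = 12.75°

12.7°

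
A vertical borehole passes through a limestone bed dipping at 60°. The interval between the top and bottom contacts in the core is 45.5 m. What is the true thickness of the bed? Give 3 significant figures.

22.8 m

True thickness t = h · cos(dip) = 45.5 × cos 60°
t = 45.5 × 0.5000 = 22.750 m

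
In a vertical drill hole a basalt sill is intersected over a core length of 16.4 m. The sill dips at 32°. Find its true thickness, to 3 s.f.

True thickness t = h · cos(dip) = 16.4 × cos 32°
t = 16.4 × 0.8480 = 13.908 m

13.9 m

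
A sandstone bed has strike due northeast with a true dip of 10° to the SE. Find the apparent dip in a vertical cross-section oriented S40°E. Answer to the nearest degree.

10°

The section lies 85° from the strike.
tan(apparent dip) = tan 10° · sin 85° = 0.1757
apparent dip = arctan 0.1757 = 9.96°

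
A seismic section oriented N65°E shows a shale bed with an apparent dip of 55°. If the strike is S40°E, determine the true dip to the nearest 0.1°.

55.9°

β = acute angle between strike S40°E and section N65°E = 75°.
tan(true dip) = tan 55° / sin 75° = 1.4785
δ = arctan(1.4785) = 55.93°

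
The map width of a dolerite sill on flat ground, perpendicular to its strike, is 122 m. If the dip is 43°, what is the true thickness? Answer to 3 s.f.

83.2 m

True thickness t = w · sin(dip) = 122 × sin 43°
t = 122 × 0.6820 = 83.204 m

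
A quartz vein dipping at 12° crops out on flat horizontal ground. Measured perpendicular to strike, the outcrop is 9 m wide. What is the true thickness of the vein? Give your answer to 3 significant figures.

True thickness t = w · sin(dip) = 9 × sin 12°
t = 9 × 0.2079 = 1.871 m

1.87 m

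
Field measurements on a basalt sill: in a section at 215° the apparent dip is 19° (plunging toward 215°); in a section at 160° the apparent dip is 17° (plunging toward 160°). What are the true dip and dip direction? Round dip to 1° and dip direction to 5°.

true dip 20°, dip direction 195°

Each apparent-dip line lies in the plane. As unit vectors (x east, y north, z up), v₁ plunges 19°→215° and v₂ plunges 17°→160°.
n = v₁ × v₂ = (-0.066, -0.265, 0.741) (taken with n_z > 0).
tan δ = √(n_x²+n_y²)/n_z = 0.273/0.741, so δ = 20.2°.
Dip direction = azimuth of (n_x, n_y) = atan2(-0.066, -0.265) = 194°.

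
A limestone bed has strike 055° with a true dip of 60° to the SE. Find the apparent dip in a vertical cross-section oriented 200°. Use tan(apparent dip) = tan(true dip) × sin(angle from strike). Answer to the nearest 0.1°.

44.8°

The section lies 35° from the strike.
tan α = tan 60° × sin 35° = 1.7321 × 0.5736 = 0.9935
apparent dip = arctan 0.9935 = 44.81°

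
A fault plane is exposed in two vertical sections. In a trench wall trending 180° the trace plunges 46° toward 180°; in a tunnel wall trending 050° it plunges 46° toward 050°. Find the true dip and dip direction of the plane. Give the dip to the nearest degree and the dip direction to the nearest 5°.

true dip 68°, dip direction 115°

The two traces are lines in the plane: v₁ = (sin 180°·cos 46°, cos 180°·cos 46°, −sin 46°), v₂ = (sin 50°·cos 46°, cos 50°·cos 46°, −sin 46°).
Cross product v₁ × v₂ gives the pole to the plane: n ∝ (0.821, -0.383, 0.370).
Dip δ = arctan(|n_h|/n_z) = arctan(0.906/0.370) = 67.8°.
Dip direction = azimuth of (n_x, n_y) = atan2(0.821, -0.383) = 115°.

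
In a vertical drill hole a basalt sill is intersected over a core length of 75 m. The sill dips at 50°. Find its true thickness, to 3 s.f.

True thickness t = h · cos(dip) = 75 × cos 50°
t = 75 × 0.6428 = 48.209 m

48.2 m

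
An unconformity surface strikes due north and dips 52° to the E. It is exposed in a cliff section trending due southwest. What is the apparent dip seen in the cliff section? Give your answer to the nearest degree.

The strike is due north and the section trends due southwest; the acute angle between them is β = 45°.
tan(apparent dip) = tan 52° · sin 45° = 0.9051
α = arctan(0.9051) = 42.15°

42°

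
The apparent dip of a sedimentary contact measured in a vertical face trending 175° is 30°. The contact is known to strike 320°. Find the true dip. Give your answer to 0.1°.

45.2°

β = acute angle between strike 320° and section 175° = 35°.
tan(true dip) = tan 30° / sin 35° = 1.0066
true dip = arctan 1.0066 = 45.19°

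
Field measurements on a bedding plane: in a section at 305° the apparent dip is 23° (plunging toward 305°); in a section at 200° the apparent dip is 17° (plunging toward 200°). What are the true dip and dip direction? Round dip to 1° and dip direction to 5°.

Represent each trace as a vector plunging at its apparent dip toward its trend (east-north-up frame): v₁ = (-0.754, 0.528, -0.391), v₂ = (-0.327, -0.899, -0.292).
Cross product v₁ × v₂ gives the pole to the plane: n ∝ (-0.505, -0.093, 0.850).
tan δ = √(n_x²+n_y²)/n_z = 0.514/0.850, so δ = 31.1°.
Dip direction = atan2(-0.505, -0.093) = 260° (azimuth of n's horizontal projection).

true dip 31°, dip direction 260°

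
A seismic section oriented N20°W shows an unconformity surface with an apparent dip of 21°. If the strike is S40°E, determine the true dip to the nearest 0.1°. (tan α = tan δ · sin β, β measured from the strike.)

48.3°

The section is 20° from the strike.
tan(true dip) = tan 21° / sin 20° = 1.1223
δ = arctan(1.1223) = 48.30°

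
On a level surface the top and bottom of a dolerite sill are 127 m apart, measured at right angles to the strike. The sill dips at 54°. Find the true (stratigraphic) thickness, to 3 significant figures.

103 m

True thickness t = w · sin(dip) = 127 × sin 54°
t = 127 × 0.8090 = 102.745 m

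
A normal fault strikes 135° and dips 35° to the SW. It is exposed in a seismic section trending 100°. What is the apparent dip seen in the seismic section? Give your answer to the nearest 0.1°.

21.9°

Angle between strike (135°) and section (100°): β = 35°.
tan(apparent dip) = tan 35° · sin 35° = 0.4016
apparent dip = arctan 0.4016 = 21.88°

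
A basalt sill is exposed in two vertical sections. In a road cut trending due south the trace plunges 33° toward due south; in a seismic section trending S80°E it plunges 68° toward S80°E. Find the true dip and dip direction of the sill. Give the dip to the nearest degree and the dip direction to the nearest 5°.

true dip 68°, dip direction 105°

Each apparent-dip line lies in the plane. As unit vectors (x east, y north, z up), v₁ plunges 33°→due south and v₂ plunges 68°→S80°E.
The plane normal is n = v₁ × v₂ ∝ (0.742, -0.201, 0.309).
Dip δ = arctan(|n_h|/n_z) = arctan(0.769/0.309) = 68.1°.
Dip direction = atan2(0.742, -0.201) = 105° (azimuth of n's horizontal projection).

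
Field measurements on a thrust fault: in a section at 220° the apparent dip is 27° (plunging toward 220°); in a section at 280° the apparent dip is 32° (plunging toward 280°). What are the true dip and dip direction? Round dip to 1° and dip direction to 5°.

true dip 34°, dip direction 260°

Represent each trace as a vector plunging at its apparent dip toward its trend (east-north-up frame): v₁ = (-0.573, -0.683, -0.454), v₂ = (-0.835, 0.147, -0.530).
The plane normal is n = v₁ × v₂ ∝ (-0.429, -0.076, 0.654).
True dip = arccos(n_z / |n|) = arccos(0.8327) = 33.6°.
Dip direction = atan2(-0.429, -0.076) = 260° (azimuth of n's horizontal projection).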